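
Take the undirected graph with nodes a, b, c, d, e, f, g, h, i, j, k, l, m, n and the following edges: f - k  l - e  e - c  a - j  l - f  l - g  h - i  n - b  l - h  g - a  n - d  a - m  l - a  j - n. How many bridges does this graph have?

The edges on the cycle l-g-a-l are not bridges since each lies on that cycle.
But removing j - a disconnects j from a; removing l - e disconnects l from e; removing f - k disconnects f from k; removing l - f disconnects l from f — these are bridges.
In total 11 edges are bridges.

11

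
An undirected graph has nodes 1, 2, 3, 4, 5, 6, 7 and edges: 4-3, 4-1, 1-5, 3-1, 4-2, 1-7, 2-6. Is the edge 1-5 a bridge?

Yes

Removing 1-5 leaves no path between 1 and 5: the component count goes from 1 to 2. So it is a bridge.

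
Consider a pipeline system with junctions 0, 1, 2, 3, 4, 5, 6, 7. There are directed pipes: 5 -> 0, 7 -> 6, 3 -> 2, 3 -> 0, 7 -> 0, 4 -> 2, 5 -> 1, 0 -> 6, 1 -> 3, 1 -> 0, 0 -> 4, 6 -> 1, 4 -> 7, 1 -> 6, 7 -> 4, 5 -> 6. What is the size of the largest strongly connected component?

{0, 1, 3, 4, 6, 7} are all mutually reachable — one SCC of size 6.
{2} is an SCC by itself.
{5} is an SCC by itself.
The largest has 6 vertices.

6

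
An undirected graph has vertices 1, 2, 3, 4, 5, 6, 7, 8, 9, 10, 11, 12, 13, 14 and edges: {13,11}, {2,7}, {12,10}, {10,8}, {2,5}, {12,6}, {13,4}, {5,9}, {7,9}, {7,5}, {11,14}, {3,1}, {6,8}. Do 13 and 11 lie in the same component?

From 13 we can reach 4, 11, 13, 14, which includes 11.

Yes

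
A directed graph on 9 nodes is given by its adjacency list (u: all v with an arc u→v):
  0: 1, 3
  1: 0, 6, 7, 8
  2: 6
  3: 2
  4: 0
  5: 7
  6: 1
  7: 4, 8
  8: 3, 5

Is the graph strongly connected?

Yes

From 8 we can reach every vertex (0, 1, 2, 3, 4, 5, 6, 7, 8), and every vertex can reach 8 (0, 1, 2, 3, 4, 5, 6, 7, 8). So the whole graph is one strongly connected component.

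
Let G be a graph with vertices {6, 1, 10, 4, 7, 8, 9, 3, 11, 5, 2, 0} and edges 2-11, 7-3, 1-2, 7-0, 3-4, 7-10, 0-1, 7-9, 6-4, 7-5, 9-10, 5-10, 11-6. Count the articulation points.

Removing 7 increases the component count from 2 to 3, so 7 is a cut vertex.
By contrast removing 10 leaves 2 components; it is not a cut vertex. No other vertex is a cut vertex either.

1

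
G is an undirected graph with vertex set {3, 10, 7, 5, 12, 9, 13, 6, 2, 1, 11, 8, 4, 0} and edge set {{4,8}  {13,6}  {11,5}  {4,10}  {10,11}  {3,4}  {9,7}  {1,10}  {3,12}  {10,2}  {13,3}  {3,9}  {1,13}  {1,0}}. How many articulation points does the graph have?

7

Removing 1 increases the component count from 1 to 2, so 1 is a cut vertex.
Removing 3 increases the component count from 1 to 3, so 3 is a cut vertex.
Removing 4 increases the component count from 1 to 2, so 4 is a cut vertex.
Likewise 9, 10, 11, 13 are cut vertices.
By contrast removing 12 leaves 1 component; it is not a cut vertex. No other vertex is a cut vertex either.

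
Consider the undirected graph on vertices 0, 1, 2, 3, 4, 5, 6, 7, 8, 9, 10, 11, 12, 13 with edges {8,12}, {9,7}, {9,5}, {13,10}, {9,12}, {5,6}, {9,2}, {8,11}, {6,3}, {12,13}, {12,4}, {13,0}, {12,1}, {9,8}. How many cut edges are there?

11

The edges on the cycle 9-8-12-9 are not bridges since each lies on that cycle.
But removing 1–12 disconnects 1 from 12; removing 6–3 disconnects 6 from 3; removing 9–7 disconnects 9 from 7; removing 13–0 disconnects 13 from 0 — these are bridges.
In total 11 edges are bridges.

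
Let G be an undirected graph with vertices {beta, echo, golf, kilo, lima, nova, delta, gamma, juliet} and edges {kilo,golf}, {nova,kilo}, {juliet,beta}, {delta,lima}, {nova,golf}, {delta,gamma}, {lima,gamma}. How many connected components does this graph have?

4

echo is isolated — a component by itself.
Starting from beta we can reach beta, juliet. That is one component of size 2.
Starting from golf we can reach golf, kilo, nova. That is one component of size 3.
Starting from lima we can reach lima, delta, gamma. That is one component of size 3.
Total: 4 components.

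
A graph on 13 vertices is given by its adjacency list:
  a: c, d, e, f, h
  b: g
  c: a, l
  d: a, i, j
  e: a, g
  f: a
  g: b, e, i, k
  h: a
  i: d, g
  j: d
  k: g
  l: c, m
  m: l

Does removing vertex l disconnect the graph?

Yes

Deleting l raises the number of components from 1 to 2, so l is a cut vertex.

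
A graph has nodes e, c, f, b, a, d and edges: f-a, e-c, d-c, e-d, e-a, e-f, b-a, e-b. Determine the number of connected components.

1

Starting from a we can reach a, b, c, d, e, f. That is one component of size 6.
Total: 1 component.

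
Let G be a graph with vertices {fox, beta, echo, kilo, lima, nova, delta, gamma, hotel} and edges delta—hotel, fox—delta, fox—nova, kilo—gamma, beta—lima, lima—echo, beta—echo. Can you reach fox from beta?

The component containing beta is {beta, echo, lima}, and fox is not in it.

No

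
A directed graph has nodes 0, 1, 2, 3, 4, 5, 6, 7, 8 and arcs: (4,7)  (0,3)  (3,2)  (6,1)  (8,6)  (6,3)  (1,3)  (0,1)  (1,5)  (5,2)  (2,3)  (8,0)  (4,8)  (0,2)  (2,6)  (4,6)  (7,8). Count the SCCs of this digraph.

{1, 2, 3, 5, 6} are all mutually reachable — one SCC of size 5.
{4} is an SCC by itself.
{0} is an SCC by itself.
{8} is an SCC by itself.
{7} is an SCC by itself.
That gives 5 strongly connected components.

5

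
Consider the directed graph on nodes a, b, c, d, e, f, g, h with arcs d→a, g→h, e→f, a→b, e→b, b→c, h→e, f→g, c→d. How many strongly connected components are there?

{e, f, g, h} are all mutually reachable — one SCC of size 4.
{a, b, c, d} are all mutually reachable — one SCC of size 4.
That gives 2 strongly connected components.

2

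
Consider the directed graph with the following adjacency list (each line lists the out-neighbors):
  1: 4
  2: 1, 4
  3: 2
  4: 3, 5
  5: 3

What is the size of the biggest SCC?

{1, 2, 3, 4, 5} are all mutually reachable — one SCC of size 5.
The largest has 5 vertices.

5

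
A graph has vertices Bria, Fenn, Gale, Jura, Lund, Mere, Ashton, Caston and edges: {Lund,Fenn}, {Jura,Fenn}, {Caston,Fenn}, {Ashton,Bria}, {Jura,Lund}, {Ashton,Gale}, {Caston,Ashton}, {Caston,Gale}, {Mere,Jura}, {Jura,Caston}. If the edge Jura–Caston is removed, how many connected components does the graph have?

1

Jura and Caston are still connected via Jura-Fenn-Caston, so the component count stays at 1.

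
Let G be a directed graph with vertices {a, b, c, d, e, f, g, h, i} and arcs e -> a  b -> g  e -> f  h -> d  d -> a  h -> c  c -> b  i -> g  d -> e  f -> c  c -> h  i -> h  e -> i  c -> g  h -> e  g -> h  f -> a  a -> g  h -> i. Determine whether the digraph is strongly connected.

Yes

From c we can reach every vertex (a, b, c, d, e, f, g, h, i), and every vertex can reach c (a, b, c, d, e, f, g, h, i). So the whole graph is one strongly connected component.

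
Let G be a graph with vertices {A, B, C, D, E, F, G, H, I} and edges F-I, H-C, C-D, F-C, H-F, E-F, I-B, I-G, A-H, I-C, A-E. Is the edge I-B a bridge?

Yes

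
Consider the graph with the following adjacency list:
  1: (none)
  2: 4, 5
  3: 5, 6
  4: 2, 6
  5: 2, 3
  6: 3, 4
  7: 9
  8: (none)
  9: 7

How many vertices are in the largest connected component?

5

8 is isolated — a component by itself.
1 is isolated — a component by itself.
Starting from 7 we can reach 7, 9. That is one component of size 2.
Starting from 2 we can reach 2, 3, 4, 5, 6. That is one component of size 5.
The largest has 5 vertices.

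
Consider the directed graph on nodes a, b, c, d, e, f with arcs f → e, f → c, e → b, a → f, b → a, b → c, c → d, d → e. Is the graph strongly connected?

Yes

From e we can reach every vertex (a, b, c, d, e, f), and every vertex can reach e (a, b, c, d, e, f). So the whole graph is one strongly connected component.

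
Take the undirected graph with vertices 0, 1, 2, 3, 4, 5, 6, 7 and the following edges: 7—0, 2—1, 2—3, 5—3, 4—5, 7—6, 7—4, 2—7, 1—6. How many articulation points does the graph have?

1

Removing 7 increases the component count from 1 to 2, so 7 is a cut vertex.
By contrast removing 6 leaves 1 component; it is not a cut vertex. No other vertex is a cut vertex either.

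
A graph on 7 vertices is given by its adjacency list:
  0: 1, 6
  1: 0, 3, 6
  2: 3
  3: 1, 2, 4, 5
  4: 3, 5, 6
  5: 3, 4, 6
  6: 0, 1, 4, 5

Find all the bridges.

2-3

The edges on the cycle 1-3-4-6-1 are not bridges since each lies on that cycle.
But removing 2-3 disconnects 2 from 3 — this is a bridge.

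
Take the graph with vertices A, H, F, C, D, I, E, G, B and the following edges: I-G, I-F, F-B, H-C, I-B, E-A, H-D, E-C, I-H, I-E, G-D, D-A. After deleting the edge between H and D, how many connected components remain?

1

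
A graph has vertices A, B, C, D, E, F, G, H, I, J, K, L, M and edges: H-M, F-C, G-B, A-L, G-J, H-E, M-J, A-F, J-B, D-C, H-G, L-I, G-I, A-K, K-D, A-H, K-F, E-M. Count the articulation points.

Removing A increases the component count from 1 to 2, so A is a cut vertex.
By contrast removing M leaves 1 component; it is not a cut vertex. No other vertex is a cut vertex either.

1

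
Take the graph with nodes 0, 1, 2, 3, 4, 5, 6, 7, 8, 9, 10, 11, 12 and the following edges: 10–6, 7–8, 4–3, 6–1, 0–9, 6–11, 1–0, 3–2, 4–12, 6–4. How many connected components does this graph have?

3

5 is isolated — a component by itself.
Starting from 7 we can reach 7, 8. That is one component of size 2.
Starting from 0 we can reach 0, 1, 2, 3, 4, 6, 9, 10, 11, 12. That is one component of size 10.
Total: 3 components.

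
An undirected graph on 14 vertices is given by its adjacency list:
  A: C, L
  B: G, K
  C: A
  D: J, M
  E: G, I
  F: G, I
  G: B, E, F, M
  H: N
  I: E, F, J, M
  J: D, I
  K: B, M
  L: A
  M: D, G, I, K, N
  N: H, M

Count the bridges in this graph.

The edges on the cycle M-G-F-I-M are not bridges since each lies on that cycle.
But removing A-L disconnects A from L; removing N-M disconnects N from M; removing C-A disconnects C from A; removing H-N disconnects H from N — these are bridges.
That makes 4 bridges.

4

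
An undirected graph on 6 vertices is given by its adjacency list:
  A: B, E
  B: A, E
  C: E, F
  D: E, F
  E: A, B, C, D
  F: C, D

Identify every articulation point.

Removing E increases the component count from 1 to 2, so E is a cut vertex.
By contrast removing D leaves 1 component; it is not a cut vertex. No other vertex is a cut vertex either.

E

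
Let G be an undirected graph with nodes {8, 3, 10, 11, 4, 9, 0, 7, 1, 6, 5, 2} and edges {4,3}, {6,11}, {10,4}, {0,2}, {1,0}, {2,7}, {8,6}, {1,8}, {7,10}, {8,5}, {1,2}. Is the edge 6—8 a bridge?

Yes

Removing 6—8 leaves no path between 6 and 8: the component count goes from 2 to 3. So it is a bridge.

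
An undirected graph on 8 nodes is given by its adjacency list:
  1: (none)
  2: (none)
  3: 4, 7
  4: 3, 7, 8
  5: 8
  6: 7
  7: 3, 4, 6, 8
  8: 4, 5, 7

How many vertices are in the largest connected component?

1 is isolated — a component by itself.
2 is isolated — a component by itself.
Starting from 3 we can reach 3, 4, 5, 6, 7, 8. That is one component of size 6.
The largest has 6 vertices.

6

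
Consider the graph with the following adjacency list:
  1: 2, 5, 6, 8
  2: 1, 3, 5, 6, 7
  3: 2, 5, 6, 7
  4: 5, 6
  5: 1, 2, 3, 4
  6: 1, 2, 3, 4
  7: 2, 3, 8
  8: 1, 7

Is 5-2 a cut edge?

No

After removing 5-2, the path 5-1-2 still connects them, so the edge is not a bridge.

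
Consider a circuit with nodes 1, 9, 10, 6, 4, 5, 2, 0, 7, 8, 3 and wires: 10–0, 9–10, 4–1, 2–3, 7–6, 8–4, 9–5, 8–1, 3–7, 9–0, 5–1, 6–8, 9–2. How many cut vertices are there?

Removing 9 increases the component count from 1 to 2, so 9 is a cut vertex.
By contrast removing 4 leaves 1 component; it is not a cut vertex. No other vertex is a cut vertex either.

1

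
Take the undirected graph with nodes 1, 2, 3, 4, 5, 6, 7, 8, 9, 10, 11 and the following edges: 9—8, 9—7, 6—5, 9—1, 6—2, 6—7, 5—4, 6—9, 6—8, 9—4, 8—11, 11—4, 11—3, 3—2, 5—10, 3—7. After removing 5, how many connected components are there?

With 5 gone, the remaining components are: {10}; {1, 2, 3, 4, 6, 7, 8, 9, 11}.
That is 2 components.

2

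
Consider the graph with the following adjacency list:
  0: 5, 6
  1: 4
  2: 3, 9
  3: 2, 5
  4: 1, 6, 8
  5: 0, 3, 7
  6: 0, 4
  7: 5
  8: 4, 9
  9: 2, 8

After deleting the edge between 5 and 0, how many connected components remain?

1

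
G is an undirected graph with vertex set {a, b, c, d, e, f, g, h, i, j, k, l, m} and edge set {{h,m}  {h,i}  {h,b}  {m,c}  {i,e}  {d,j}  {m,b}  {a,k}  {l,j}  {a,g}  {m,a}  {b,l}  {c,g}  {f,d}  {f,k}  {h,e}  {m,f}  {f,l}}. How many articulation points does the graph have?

Removing h increases the component count from 1 to 2, so h is a cut vertex.
By contrast removing a leaves 1 component; it is not a cut vertex. No other vertex is a cut vertex either.

1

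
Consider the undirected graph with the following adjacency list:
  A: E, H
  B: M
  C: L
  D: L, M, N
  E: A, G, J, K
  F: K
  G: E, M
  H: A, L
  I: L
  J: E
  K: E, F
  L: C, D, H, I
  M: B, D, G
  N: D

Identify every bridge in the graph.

The edges on the cycle E-G-M-D-L-H-A-E are not bridges since each lies on that cycle.
But removing B-M disconnects B from M; removing E-J disconnects E from J; removing L-C disconnects L from C; removing D-N disconnects D from N — these are bridges.
In total 7 edges are bridges.

B-M, C-L, D-N, E-J, E-K, F-K, I-L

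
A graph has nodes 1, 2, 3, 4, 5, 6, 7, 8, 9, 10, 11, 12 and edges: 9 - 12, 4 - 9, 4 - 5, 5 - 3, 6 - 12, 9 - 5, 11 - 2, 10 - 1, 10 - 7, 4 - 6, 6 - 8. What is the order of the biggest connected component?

Starting from 2 we can reach 2, 11. That is one component of size 2.
Starting from 1 we can reach 1, 7, 10. That is one component of size 3.
Starting from 3 we can reach 3, 4, 5, 6, 8, 9, 12. That is one component of size 7.
The largest has 7 vertices.

7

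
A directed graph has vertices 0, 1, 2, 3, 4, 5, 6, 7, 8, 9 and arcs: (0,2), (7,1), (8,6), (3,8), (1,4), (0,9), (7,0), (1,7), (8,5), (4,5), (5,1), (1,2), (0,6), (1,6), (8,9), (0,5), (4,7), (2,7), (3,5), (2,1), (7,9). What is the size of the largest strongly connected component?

6

{0, 1, 2, 4, 5, 7} are all mutually reachable — one SCC of size 6.
{8} is an SCC by itself.
{9} is an SCC by itself.
{6} is an SCC by itself.
{3} is an SCC by itself.
The largest has 6 vertices.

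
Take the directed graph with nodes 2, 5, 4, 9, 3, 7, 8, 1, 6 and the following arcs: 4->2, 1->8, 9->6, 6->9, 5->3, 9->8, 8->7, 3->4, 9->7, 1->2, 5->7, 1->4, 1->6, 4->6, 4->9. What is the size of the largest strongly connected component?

{6, 9} are all mutually reachable — one SCC of size 2.
{5} is an SCC by itself.
{3} is an SCC by itself.
{1} is an SCC by itself.
{8} is an SCC by itself.
(and 3 more singleton SCCs)
The largest has 2 vertices.

2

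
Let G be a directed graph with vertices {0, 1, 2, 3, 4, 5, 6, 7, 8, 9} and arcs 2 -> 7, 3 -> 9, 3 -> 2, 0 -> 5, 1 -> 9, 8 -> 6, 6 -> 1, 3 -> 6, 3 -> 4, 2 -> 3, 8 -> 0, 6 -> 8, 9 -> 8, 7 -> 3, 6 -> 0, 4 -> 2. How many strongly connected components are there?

{1, 6, 8, 9} are all mutually reachable — one SCC of size 4.
{2, 3, 4, 7} are all mutually reachable — one SCC of size 4.
{5} is an SCC by itself.
{0} is an SCC by itself.
That gives 4 strongly connected components.

4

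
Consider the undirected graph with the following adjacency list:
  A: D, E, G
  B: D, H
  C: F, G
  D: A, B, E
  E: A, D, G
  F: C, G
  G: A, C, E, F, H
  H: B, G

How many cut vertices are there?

Removing G increases the component count from 1 to 2, so G is a cut vertex.
By contrast removing B leaves 1 component; it is not a cut vertex. No other vertex is a cut vertex either.

1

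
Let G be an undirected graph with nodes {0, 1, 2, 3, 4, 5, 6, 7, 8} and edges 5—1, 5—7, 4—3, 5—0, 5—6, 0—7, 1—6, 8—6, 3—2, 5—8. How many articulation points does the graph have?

2

Removing 3 increases the component count from 2 to 3, so 3 is a cut vertex.
Removing 5 increases the component count from 2 to 3, so 5 is a cut vertex.
By contrast removing 8 leaves 2 components; it is not a cut vertex. No other vertex is a cut vertex either.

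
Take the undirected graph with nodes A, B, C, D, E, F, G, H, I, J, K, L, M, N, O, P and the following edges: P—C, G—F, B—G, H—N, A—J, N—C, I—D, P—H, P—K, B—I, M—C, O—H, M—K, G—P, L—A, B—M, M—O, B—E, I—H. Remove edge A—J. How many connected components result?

3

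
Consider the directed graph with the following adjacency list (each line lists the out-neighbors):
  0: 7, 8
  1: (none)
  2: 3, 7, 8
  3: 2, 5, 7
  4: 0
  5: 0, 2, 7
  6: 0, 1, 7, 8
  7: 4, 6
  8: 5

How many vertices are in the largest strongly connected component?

8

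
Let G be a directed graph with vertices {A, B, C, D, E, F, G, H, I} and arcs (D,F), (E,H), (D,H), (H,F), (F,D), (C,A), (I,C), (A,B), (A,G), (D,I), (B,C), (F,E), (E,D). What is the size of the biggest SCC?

4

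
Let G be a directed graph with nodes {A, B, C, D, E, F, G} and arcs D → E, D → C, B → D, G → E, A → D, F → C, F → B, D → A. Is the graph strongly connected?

No

There is no directed path from E to B, so the graph is not strongly connected.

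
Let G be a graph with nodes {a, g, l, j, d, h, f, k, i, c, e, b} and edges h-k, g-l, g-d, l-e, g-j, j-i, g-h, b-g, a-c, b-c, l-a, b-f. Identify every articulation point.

b, g, h, j, l

Removing b increases the component count from 1 to 2, so b is a cut vertex.
Removing g increases the component count from 1 to 4, so g is a cut vertex.
Removing h increases the component count from 1 to 2, so h is a cut vertex.
Likewise j, l are cut vertices.
By contrast removing f leaves 1 component; it is not a cut vertex. No other vertex is a cut vertex either.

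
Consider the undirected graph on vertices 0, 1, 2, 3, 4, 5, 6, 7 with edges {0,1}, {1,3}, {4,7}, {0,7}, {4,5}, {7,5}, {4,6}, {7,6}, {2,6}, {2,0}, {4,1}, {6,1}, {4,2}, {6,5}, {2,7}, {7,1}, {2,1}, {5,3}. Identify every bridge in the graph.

The edges on the cycle 7-6-1-7 are not bridges since each lies on that cycle.
Every edge lies on some cycle, so there are no bridges.

none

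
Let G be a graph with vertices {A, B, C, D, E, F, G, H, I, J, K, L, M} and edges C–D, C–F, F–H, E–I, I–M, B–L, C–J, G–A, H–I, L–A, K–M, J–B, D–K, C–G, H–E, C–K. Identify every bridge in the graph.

none

The edges on the cycle C-J-B-L-A-G-C are not bridges since each lies on that cycle.
Every edge lies on some cycle, so there are no bridges.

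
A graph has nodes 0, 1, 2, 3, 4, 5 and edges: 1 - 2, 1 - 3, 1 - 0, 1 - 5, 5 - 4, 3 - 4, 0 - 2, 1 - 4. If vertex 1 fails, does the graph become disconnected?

Deleting 1 raises the number of components from 1 to 2, so 1 is a cut vertex.

Yes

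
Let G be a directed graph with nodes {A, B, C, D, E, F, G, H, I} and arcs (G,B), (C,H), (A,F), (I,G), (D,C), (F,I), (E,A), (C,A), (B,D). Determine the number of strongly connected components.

3

{A, B, C, D, F, G, I} are all mutually reachable — one SCC of size 7.
{E} is an SCC by itself.
{H} is an SCC by itself.
That gives 3 strongly connected components.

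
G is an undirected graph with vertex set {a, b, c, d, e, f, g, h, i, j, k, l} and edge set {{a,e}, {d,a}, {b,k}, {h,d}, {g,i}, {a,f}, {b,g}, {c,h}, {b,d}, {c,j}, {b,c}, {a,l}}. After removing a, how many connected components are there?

4

With a gone, the remaining components are: {e}; {f}; {l}; {b, c, d, g, h, i, j, k}.
That is 4 components.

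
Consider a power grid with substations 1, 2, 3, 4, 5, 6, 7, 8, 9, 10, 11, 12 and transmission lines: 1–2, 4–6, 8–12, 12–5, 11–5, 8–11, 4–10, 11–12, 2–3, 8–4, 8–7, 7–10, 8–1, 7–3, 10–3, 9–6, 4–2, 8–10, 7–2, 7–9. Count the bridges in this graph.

0

The edges on the cycle 8-1-2-3-10-8 are not bridges since each lies on that cycle.
Every edge lies on some cycle, so there are no bridges.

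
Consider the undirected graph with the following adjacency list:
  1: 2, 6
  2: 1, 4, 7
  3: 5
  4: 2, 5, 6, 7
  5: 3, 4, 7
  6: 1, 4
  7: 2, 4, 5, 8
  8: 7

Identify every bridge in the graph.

The edges on the cycle 4-5-7-4 are not bridges since each lies on that cycle.
But removing 7-8 disconnects 7 from 8; removing 5-3 disconnects 5 from 3 — these are bridges.

3-5, 7-8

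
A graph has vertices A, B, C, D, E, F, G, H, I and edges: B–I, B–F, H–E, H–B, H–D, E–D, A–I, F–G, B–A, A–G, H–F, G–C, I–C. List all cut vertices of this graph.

H

Removing H increases the component count from 1 to 2, so H is a cut vertex.
By contrast removing D leaves 1 component; it is not a cut vertex. No other vertex is a cut vertex either.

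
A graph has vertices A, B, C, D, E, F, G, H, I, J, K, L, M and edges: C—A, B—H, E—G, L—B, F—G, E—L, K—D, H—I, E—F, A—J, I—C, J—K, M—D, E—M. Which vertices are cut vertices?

E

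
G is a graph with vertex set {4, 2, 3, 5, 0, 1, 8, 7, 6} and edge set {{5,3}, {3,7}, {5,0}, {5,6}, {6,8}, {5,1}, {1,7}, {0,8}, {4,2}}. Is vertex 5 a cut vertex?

Deleting 5 raises the number of components from 2 to 3, so 5 is a cut vertex.

Yes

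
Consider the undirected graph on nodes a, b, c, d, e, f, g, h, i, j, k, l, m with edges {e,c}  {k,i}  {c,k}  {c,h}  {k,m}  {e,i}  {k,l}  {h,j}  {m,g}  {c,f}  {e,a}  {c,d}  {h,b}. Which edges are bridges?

The edges on the cycle e-c-k-i-e are not bridges since each lies on that cycle.
But removing c—d disconnects c from d; removing j—h disconnects j from h; removing g—m disconnects g from m; removing k—l disconnects k from l — these are bridges.
In total 9 edges are bridges.

a-e, b-h, c-d, c-f, c-h, g-m, h-j, k-l, k-m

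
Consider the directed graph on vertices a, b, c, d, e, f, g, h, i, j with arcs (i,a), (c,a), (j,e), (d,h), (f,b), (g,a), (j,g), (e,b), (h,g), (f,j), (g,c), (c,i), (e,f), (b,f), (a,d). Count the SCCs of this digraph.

{a, c, d, g, h, i} are all mutually reachable — one SCC of size 6.
{b, e, f, j} are all mutually reachable — one SCC of size 4.
That gives 2 strongly connected components.

2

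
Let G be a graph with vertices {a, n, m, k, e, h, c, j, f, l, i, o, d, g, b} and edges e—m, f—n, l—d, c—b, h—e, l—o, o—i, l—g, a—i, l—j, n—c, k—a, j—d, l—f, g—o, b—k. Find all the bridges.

The edges on the cycle l-j-d-l are not bridges since each lies on that cycle.
But removing e—m disconnects e from m; removing h—e disconnects h from e — these are bridges.

e-h, e-m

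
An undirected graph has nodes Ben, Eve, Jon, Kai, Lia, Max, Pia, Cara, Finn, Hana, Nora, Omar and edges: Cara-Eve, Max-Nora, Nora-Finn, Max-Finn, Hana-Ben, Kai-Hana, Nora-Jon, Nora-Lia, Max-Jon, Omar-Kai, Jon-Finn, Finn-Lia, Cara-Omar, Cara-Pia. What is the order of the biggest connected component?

7

Starting from Jon we can reach Jon, Lia, Max, Finn, Nora. That is one component of size 5.
Starting from Ben we can reach Ben, Eve, Kai, Pia, Cara, Hana, Omar. That is one component of size 7.
The largest has 7 vertices.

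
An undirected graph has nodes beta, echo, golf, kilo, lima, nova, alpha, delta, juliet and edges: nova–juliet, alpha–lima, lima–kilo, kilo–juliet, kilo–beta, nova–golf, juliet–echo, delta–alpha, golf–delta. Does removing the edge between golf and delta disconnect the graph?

After removing golf–delta, the path golf-nova-juliet-kilo-lima-alpha-delta still connects them, so the edge is not a bridge.

No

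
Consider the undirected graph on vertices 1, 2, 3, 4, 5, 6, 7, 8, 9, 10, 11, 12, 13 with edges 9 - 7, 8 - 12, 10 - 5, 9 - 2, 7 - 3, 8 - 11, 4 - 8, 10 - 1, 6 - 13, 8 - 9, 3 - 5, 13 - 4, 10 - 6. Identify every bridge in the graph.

1-10, 11-8, 12-8, 2-9

The edges on the cycle 10-6-13-4-8-9-7-3-5-10 are not bridges since each lies on that cycle.
But removing 11 - 8 disconnects 11 from 8; removing 2 - 9 disconnects 2 from 9; removing 8 - 12 disconnects 8 from 12; removing 10 - 1 disconnects 10 from 1 — these are bridges.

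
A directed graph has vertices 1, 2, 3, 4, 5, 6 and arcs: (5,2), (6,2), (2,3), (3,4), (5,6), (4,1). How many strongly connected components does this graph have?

6

{3} is an SCC by itself.
{6} is an SCC by itself.
{2} is an SCC by itself.
{5} is an SCC by itself.
{4} is an SCC by itself.
(and 1 more singleton SCC)
That gives 6 strongly connected components.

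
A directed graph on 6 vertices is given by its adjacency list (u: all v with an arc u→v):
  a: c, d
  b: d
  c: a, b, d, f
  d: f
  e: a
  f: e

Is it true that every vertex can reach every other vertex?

From c we can reach every vertex (a, b, c, d, e, f), and every vertex can reach c (a, b, c, d, e, f). So the whole graph is one strongly connected component.

Yes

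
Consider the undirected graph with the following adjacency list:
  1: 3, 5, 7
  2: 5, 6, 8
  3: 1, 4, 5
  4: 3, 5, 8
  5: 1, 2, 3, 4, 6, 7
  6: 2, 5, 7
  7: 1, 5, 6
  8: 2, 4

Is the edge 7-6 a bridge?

No

After removing 7-6, the path 7-5-6 still connects them, so the edge is not a bridge.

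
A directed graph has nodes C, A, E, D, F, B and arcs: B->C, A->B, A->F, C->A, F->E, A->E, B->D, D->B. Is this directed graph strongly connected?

No

There is no directed path from F to D, so the graph is not strongly connected.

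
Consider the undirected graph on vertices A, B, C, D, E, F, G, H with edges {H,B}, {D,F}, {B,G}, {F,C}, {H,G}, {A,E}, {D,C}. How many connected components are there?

3

Starting from A we can reach A, E. That is one component of size 2.
Starting from C we can reach C, D, F. That is one component of size 3.
Starting from B we can reach B, G, H. That is one component of size 3.
Total: 3 components.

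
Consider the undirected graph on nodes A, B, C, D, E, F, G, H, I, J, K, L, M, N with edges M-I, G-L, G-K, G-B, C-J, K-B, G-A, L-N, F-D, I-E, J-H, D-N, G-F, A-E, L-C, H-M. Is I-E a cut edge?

No

After removing I-E, the path I-M-H-J-C-L-G-A-E still connects them, so the edge is not a bridge.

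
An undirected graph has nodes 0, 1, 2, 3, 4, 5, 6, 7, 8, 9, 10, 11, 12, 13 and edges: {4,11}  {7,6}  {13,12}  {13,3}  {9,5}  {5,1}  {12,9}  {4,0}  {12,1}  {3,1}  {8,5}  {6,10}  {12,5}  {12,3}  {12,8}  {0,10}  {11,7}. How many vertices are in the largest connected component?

7

2 is isolated — a component by itself.
Starting from 0 we can reach 0, 4, 6, 7, 10, 11. That is one component of size 6.
Starting from 1 we can reach 1, 3, 5, 8, 9, 12, 13. That is one component of size 7.
The largest has 7 vertices.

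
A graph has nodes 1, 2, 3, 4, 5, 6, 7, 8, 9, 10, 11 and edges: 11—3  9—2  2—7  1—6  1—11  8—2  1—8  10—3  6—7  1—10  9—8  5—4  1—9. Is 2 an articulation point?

No

Deleting 2 leaves 2 components (was 2), so 2 is not a cut vertex.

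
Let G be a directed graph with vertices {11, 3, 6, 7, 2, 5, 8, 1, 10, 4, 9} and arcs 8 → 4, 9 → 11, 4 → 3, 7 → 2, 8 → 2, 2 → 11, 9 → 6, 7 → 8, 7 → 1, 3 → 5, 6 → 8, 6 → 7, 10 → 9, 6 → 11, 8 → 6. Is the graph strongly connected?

There is no directed path from 7 to 10, so the graph is not strongly connected.

No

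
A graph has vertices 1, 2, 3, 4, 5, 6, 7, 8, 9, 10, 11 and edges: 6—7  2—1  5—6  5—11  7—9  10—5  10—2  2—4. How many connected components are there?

3

3 is isolated — a component by itself.
8 is isolated — a component by itself.
Starting from 1 we can reach 1, 2, 4, 5, 6, 7, 9, 10, 11. That is one component of size 9.
Total: 3 components.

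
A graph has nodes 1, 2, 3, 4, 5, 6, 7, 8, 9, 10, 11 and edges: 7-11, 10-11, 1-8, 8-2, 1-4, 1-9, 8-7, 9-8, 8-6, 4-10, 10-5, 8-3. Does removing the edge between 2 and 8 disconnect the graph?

Yes

Removing 2-8 leaves no path between 2 and 8: the component count goes from 1 to 2. So it is a bridge.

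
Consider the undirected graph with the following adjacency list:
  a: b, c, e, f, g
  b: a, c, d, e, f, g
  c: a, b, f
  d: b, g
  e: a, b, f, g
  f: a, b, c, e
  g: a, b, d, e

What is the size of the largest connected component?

7

Starting from a we can reach a, b, c, d, e, f, g. That is one component of size 7.
The largest has 7 vertices.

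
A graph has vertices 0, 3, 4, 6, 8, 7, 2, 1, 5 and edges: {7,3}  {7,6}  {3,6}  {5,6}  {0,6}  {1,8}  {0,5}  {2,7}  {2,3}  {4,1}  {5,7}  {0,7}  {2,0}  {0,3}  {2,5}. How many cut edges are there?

The edges on the cycle 7-3-6-7 are not bridges since each lies on that cycle.
But removing 4 - 1 disconnects 4 from 1; removing 8 - 1 disconnects 8 from 1 — these are bridges.
That makes 2 bridges.

2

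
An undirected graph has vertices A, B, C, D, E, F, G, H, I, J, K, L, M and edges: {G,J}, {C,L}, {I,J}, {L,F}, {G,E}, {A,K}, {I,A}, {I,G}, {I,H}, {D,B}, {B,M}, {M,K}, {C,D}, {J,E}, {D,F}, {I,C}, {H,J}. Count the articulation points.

1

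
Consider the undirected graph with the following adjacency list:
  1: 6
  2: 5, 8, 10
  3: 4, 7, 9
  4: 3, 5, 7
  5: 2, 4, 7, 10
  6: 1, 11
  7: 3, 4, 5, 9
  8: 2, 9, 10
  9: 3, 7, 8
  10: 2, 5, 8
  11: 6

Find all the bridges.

1-6, 11-6

The edges on the cycle 7-3-9-8-2-5-4-7 are not bridges since each lies on that cycle.
But removing 11-6 disconnects 11 from 6; removing 6-1 disconnects 6 from 1 — these are bridges.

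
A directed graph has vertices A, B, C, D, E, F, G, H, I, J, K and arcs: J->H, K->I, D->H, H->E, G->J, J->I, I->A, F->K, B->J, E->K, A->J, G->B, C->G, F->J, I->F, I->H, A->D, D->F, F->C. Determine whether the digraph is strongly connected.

From A we can reach every vertex (A, B, C, D, E, F, G, H, I, J, K), and every vertex can reach A (A, B, C, D, E, F, G, H, I, J, K). So the whole graph is one strongly connected component.

Yes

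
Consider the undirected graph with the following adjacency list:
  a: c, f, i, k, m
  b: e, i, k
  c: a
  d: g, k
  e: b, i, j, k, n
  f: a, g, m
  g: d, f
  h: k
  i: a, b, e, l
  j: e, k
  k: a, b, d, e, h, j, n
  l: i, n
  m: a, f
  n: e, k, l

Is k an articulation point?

Deleting k raises the number of components from 1 to 2, so k is a cut vertex.

Yes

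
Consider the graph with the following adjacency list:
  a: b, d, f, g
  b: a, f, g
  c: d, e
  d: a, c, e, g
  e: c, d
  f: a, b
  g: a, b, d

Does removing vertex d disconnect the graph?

Yes

Deleting d raises the number of components from 1 to 2, so d is a cut vertex.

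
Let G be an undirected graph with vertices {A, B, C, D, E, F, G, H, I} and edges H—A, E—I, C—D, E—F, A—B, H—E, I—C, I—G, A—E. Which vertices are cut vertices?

Removing A increases the component count from 1 to 2, so A is a cut vertex.
Removing C increases the component count from 1 to 2, so C is a cut vertex.
Removing E increases the component count from 1 to 3, so E is a cut vertex.
Likewise I is a cut vertex.
By contrast removing H leaves 1 component; it is not a cut vertex. No other vertex is a cut vertex either.

A, C, E, I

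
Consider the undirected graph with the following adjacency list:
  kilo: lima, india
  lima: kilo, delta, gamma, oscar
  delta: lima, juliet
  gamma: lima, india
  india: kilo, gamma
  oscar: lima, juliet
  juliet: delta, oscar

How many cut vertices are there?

Removing lima increases the component count from 1 to 2, so lima is a cut vertex.
By contrast removing gamma leaves 1 component; it is not a cut vertex. No other vertex is a cut vertex either.

1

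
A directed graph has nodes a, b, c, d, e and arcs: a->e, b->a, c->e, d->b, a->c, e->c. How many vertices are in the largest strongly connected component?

{c, e} are all mutually reachable — one SCC of size 2.
{b} is an SCC by itself.
{d} is an SCC by itself.
{a} is an SCC by itself.
The largest has 2 vertices.

2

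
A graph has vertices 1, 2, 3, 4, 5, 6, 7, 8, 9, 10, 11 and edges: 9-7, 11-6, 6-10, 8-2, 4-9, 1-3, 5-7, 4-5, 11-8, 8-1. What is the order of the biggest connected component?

Starting from 4 we can reach 4, 5, 7, 9. That is one component of size 4.
Starting from 1 we can reach 1, 2, 3, 6, 8, 10, 11. That is one component of size 7.
The largest has 7 vertices.

7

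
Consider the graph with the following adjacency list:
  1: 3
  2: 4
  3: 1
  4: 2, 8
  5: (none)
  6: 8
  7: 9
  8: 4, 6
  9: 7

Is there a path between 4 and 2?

Yes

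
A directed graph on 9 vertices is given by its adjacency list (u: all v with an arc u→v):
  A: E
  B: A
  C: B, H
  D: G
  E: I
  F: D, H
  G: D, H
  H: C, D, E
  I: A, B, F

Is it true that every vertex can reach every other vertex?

From E we can reach every vertex (A, B, C, D, E, F, G, H, I), and every vertex can reach E (A, B, C, D, E, F, G, H, I). So the whole graph is one strongly connected component.

Yes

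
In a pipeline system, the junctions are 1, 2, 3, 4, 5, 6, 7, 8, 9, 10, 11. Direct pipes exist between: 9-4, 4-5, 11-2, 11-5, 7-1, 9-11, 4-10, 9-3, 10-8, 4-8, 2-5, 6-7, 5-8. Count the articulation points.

Removing 7 increases the component count from 2 to 3, so 7 is a cut vertex.
Removing 9 increases the component count from 2 to 3, so 9 is a cut vertex.
By contrast removing 3 leaves 2 components; it is not a cut vertex. No other vertex is a cut vertex either.

2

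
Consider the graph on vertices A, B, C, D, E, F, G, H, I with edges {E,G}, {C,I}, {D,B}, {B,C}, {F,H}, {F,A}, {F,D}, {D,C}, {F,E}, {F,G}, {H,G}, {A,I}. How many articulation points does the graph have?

Removing F increases the component count from 1 to 2, so F is a cut vertex.
By contrast removing B leaves 1 component; it is not a cut vertex. No other vertex is a cut vertex either.

1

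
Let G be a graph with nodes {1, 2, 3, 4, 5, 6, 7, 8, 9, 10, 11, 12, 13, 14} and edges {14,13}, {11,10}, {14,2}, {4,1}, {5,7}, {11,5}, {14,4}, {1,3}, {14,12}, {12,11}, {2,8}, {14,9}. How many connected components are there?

6 is isolated — a component by itself.
Starting from 1 we can reach 1, 2, 3, 4, 5, 7, 8, 9, 10, 11, 12, 13, 14. That is one component of size 13.
Total: 2 components.

2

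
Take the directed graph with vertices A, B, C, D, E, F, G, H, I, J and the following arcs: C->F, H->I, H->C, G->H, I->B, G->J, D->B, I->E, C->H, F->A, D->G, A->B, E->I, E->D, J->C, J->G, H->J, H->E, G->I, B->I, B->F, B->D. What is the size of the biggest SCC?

{A, B, C, D, E, F, G, H, I, J} are all mutually reachable — one SCC of size 10.
The largest has 10 vertices.

10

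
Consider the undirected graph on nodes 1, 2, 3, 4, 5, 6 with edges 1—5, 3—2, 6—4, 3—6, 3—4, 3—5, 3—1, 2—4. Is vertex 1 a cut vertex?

Deleting 1 leaves 1 component (was 1) (its neighbors 3, 5 remain connected to each other), so 1 is not a cut vertex.

No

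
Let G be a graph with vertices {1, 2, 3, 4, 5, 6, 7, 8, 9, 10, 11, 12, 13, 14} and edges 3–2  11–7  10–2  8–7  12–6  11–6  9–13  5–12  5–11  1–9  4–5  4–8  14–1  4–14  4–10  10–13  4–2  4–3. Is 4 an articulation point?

Deleting 4 raises the number of components from 1 to 2, so 4 is a cut vertex.

Yes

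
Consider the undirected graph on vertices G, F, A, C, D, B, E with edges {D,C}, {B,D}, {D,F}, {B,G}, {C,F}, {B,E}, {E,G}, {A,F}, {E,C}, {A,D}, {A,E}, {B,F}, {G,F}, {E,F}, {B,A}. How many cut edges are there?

0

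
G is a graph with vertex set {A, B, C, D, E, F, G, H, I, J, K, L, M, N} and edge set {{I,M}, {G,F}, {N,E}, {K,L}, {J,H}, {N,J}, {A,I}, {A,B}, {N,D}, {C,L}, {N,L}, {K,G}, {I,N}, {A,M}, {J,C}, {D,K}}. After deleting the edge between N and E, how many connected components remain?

Before removal there is 1 component.
N–E is a bridge — removing it separates N's side from E's side.
After removal: 2 components.

2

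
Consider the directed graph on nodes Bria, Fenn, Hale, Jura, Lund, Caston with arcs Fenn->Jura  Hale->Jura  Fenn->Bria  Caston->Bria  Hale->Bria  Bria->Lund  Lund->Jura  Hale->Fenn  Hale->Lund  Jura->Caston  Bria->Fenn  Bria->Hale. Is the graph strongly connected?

Yes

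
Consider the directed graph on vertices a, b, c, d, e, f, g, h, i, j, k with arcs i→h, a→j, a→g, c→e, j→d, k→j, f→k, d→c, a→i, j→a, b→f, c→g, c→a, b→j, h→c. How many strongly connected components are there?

6

{a, c, d, h, i, j} are all mutually reachable — one SCC of size 6.
{k} is an SCC by itself.
{e} is an SCC by itself.
{f} is an SCC by itself.
{b} is an SCC by itself.
(and 1 more singleton SCC)
That gives 6 strongly connected components.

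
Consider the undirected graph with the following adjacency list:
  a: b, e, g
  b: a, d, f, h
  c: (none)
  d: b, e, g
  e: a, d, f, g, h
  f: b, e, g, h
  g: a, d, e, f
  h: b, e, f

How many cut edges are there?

The edges on the cycle b-d-e-g-a-b are not bridges since each lies on that cycle.
Every edge lies on some cycle, so there are no bridges.

0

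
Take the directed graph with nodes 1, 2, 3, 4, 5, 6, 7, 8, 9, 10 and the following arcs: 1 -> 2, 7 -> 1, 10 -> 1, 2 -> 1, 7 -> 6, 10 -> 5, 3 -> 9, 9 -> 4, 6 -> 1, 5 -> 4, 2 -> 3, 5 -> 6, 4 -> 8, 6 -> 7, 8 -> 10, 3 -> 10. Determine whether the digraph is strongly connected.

Yes

From 7 we can reach every vertex (1, 2, 3, 4, 5, 6, 7, 8, 9, 10), and every vertex can reach 7 (1, 2, 3, 4, 5, 6, 7, 8, 9, 10). So the whole graph is one strongly connected component.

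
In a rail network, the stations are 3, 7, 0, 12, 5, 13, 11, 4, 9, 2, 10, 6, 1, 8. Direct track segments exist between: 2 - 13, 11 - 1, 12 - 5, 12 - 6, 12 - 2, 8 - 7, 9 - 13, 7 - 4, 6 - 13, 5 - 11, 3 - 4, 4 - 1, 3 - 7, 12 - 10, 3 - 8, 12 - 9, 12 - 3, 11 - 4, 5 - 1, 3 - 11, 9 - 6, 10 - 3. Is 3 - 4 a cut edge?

After removing 3 - 4, the path 3-7-4 still connects them, so the edge is not a bridge.

No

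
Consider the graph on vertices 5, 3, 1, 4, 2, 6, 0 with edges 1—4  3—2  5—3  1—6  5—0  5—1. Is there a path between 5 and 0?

From 5 we can reach 0, 1, 2, 3, 4, 5, 6, which includes 0.

Yes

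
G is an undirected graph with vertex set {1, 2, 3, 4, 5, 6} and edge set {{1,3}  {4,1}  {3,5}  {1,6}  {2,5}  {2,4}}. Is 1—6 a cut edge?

Removing 1—6 leaves no path between 1 and 6: the component count goes from 1 to 2. So it is a bridge.

Yes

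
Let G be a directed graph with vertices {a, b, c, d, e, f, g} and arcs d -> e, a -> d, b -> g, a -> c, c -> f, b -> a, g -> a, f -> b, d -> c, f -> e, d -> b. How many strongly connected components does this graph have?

{a, b, c, d, f, g} are all mutually reachable — one SCC of size 6.
{e} is an SCC by itself.
That gives 2 strongly connected components.

2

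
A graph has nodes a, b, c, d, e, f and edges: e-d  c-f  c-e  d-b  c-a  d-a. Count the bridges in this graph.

2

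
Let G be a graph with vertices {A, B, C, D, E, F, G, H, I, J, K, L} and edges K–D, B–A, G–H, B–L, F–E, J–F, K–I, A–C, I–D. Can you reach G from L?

The component containing L is {A, B, C, L}, and G is not in it.

No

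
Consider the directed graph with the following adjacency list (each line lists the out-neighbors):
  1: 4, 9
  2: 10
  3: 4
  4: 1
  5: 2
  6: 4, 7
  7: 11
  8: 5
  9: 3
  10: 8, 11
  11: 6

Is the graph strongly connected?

No

There is no directed path from 6 to 2, so the graph is not strongly connected.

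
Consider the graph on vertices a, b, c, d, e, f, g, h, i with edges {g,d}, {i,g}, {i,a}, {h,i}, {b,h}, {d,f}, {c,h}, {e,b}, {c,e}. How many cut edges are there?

5

The edges on the cycle c-e-b-h-c are not bridges since each lies on that cycle.
But removing h - i disconnects h from i; removing i - a disconnects i from a; removing i - g disconnects i from g; removing f - d disconnects f from d — these are bridges.
In total 5 edges are bridges.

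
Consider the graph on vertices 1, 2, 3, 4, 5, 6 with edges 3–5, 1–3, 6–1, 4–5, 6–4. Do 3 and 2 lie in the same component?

The component containing 3 is {1, 3, 4, 5, 6}, and 2 is not in it.

No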